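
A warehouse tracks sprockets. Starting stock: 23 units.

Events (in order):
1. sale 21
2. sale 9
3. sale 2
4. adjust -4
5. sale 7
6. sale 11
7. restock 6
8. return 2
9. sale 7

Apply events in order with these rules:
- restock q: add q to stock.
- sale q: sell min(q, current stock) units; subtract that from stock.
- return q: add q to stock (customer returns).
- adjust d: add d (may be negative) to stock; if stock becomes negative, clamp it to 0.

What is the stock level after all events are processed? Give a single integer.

Processing events:
Start: stock = 23
  Event 1 (sale 21): sell min(21,23)=21. stock: 23 - 21 = 2. total_sold = 21
  Event 2 (sale 9): sell min(9,2)=2. stock: 2 - 2 = 0. total_sold = 23
  Event 3 (sale 2): sell min(2,0)=0. stock: 0 - 0 = 0. total_sold = 23
  Event 4 (adjust -4): 0 + -4 = 0 (clamped to 0)
  Event 5 (sale 7): sell min(7,0)=0. stock: 0 - 0 = 0. total_sold = 23
  Event 6 (sale 11): sell min(11,0)=0. stock: 0 - 0 = 0. total_sold = 23
  Event 7 (restock 6): 0 + 6 = 6
  Event 8 (return 2): 6 + 2 = 8
  Event 9 (sale 7): sell min(7,8)=7. stock: 8 - 7 = 1. total_sold = 30
Final: stock = 1, total_sold = 30

Answer: 1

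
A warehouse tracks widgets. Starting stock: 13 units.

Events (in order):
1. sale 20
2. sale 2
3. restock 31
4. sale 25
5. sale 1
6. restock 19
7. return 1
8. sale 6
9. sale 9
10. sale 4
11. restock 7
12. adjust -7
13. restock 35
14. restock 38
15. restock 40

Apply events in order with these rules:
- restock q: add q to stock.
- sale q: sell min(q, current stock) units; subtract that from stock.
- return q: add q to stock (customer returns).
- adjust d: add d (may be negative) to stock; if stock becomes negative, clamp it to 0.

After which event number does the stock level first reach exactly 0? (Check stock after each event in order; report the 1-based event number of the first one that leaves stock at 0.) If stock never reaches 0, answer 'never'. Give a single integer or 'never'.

Answer: 1

Derivation:
Processing events:
Start: stock = 13
  Event 1 (sale 20): sell min(20,13)=13. stock: 13 - 13 = 0. total_sold = 13
  Event 2 (sale 2): sell min(2,0)=0. stock: 0 - 0 = 0. total_sold = 13
  Event 3 (restock 31): 0 + 31 = 31
  Event 4 (sale 25): sell min(25,31)=25. stock: 31 - 25 = 6. total_sold = 38
  Event 5 (sale 1): sell min(1,6)=1. stock: 6 - 1 = 5. total_sold = 39
  Event 6 (restock 19): 5 + 19 = 24
  Event 7 (return 1): 24 + 1 = 25
  Event 8 (sale 6): sell min(6,25)=6. stock: 25 - 6 = 19. total_sold = 45
  Event 9 (sale 9): sell min(9,19)=9. stock: 19 - 9 = 10. total_sold = 54
  Event 10 (sale 4): sell min(4,10)=4. stock: 10 - 4 = 6. total_sold = 58
  Event 11 (restock 7): 6 + 7 = 13
  Event 12 (adjust -7): 13 + -7 = 6
  Event 13 (restock 35): 6 + 35 = 41
  Event 14 (restock 38): 41 + 38 = 79
  Event 15 (restock 40): 79 + 40 = 119
Final: stock = 119, total_sold = 58

First zero at event 1.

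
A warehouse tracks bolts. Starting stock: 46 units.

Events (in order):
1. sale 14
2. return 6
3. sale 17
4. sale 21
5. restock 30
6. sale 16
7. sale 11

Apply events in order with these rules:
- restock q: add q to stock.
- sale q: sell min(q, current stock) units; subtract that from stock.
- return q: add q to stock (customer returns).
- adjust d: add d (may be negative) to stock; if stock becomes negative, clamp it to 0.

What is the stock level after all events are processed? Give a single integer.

Answer: 3

Derivation:
Processing events:
Start: stock = 46
  Event 1 (sale 14): sell min(14,46)=14. stock: 46 - 14 = 32. total_sold = 14
  Event 2 (return 6): 32 + 6 = 38
  Event 3 (sale 17): sell min(17,38)=17. stock: 38 - 17 = 21. total_sold = 31
  Event 4 (sale 21): sell min(21,21)=21. stock: 21 - 21 = 0. total_sold = 52
  Event 5 (restock 30): 0 + 30 = 30
  Event 6 (sale 16): sell min(16,30)=16. stock: 30 - 16 = 14. total_sold = 68
  Event 7 (sale 11): sell min(11,14)=11. stock: 14 - 11 = 3. total_sold = 79
Final: stock = 3, total_sold = 79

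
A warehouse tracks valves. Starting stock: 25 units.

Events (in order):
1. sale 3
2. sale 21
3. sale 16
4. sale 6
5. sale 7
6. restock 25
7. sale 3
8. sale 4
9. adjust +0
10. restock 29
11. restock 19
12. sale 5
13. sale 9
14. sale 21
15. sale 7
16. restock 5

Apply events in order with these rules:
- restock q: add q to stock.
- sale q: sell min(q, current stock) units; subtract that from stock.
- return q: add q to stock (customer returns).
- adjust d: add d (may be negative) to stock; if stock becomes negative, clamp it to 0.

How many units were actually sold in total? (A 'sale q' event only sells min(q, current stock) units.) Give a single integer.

Answer: 74

Derivation:
Processing events:
Start: stock = 25
  Event 1 (sale 3): sell min(3,25)=3. stock: 25 - 3 = 22. total_sold = 3
  Event 2 (sale 21): sell min(21,22)=21. stock: 22 - 21 = 1. total_sold = 24
  Event 3 (sale 16): sell min(16,1)=1. stock: 1 - 1 = 0. total_sold = 25
  Event 4 (sale 6): sell min(6,0)=0. stock: 0 - 0 = 0. total_sold = 25
  Event 5 (sale 7): sell min(7,0)=0. stock: 0 - 0 = 0. total_sold = 25
  Event 6 (restock 25): 0 + 25 = 25
  Event 7 (sale 3): sell min(3,25)=3. stock: 25 - 3 = 22. total_sold = 28
  Event 8 (sale 4): sell min(4,22)=4. stock: 22 - 4 = 18. total_sold = 32
  Event 9 (adjust +0): 18 + 0 = 18
  Event 10 (restock 29): 18 + 29 = 47
  Event 11 (restock 19): 47 + 19 = 66
  Event 12 (sale 5): sell min(5,66)=5. stock: 66 - 5 = 61. total_sold = 37
  Event 13 (sale 9): sell min(9,61)=9. stock: 61 - 9 = 52. total_sold = 46
  Event 14 (sale 21): sell min(21,52)=21. stock: 52 - 21 = 31. total_sold = 67
  Event 15 (sale 7): sell min(7,31)=7. stock: 31 - 7 = 24. total_sold = 74
  Event 16 (restock 5): 24 + 5 = 29
Final: stock = 29, total_sold = 74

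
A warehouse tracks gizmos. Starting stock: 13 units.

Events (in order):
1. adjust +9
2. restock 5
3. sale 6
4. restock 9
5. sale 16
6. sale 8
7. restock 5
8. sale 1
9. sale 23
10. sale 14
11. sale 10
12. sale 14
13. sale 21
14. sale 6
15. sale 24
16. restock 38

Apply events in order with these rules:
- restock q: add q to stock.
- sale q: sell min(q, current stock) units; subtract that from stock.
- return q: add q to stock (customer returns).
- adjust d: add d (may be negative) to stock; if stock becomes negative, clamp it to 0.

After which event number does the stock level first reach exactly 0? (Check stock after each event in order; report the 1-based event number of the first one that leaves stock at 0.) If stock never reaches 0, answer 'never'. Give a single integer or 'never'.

Answer: 9

Derivation:
Processing events:
Start: stock = 13
  Event 1 (adjust +9): 13 + 9 = 22
  Event 2 (restock 5): 22 + 5 = 27
  Event 3 (sale 6): sell min(6,27)=6. stock: 27 - 6 = 21. total_sold = 6
  Event 4 (restock 9): 21 + 9 = 30
  Event 5 (sale 16): sell min(16,30)=16. stock: 30 - 16 = 14. total_sold = 22
  Event 6 (sale 8): sell min(8,14)=8. stock: 14 - 8 = 6. total_sold = 30
  Event 7 (restock 5): 6 + 5 = 11
  Event 8 (sale 1): sell min(1,11)=1. stock: 11 - 1 = 10. total_sold = 31
  Event 9 (sale 23): sell min(23,10)=10. stock: 10 - 10 = 0. total_sold = 41
  Event 10 (sale 14): sell min(14,0)=0. stock: 0 - 0 = 0. total_sold = 41
  Event 11 (sale 10): sell min(10,0)=0. stock: 0 - 0 = 0. total_sold = 41
  Event 12 (sale 14): sell min(14,0)=0. stock: 0 - 0 = 0. total_sold = 41
  Event 13 (sale 21): sell min(21,0)=0. stock: 0 - 0 = 0. total_sold = 41
  Event 14 (sale 6): sell min(6,0)=0. stock: 0 - 0 = 0. total_sold = 41
  Event 15 (sale 24): sell min(24,0)=0. stock: 0 - 0 = 0. total_sold = 41
  Event 16 (restock 38): 0 + 38 = 38
Final: stock = 38, total_sold = 41

First zero at event 9.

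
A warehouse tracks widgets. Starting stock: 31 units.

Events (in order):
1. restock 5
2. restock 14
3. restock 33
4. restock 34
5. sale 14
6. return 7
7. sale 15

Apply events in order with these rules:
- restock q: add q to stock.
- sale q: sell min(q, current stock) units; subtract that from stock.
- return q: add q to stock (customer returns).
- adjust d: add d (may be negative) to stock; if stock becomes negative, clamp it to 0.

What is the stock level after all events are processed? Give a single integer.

Answer: 95

Derivation:
Processing events:
Start: stock = 31
  Event 1 (restock 5): 31 + 5 = 36
  Event 2 (restock 14): 36 + 14 = 50
  Event 3 (restock 33): 50 + 33 = 83
  Event 4 (restock 34): 83 + 34 = 117
  Event 5 (sale 14): sell min(14,117)=14. stock: 117 - 14 = 103. total_sold = 14
  Event 6 (return 7): 103 + 7 = 110
  Event 7 (sale 15): sell min(15,110)=15. stock: 110 - 15 = 95. total_sold = 29
Final: stock = 95, total_sold = 29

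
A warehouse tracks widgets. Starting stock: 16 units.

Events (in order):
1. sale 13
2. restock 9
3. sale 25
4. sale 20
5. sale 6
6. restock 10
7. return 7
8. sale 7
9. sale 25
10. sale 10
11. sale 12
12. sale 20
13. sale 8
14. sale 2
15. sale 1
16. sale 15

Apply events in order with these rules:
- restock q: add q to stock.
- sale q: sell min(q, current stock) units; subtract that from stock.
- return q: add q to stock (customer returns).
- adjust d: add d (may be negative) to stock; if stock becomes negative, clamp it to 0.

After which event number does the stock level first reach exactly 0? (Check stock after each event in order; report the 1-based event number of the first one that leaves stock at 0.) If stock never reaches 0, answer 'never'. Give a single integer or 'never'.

Answer: 3

Derivation:
Processing events:
Start: stock = 16
  Event 1 (sale 13): sell min(13,16)=13. stock: 16 - 13 = 3. total_sold = 13
  Event 2 (restock 9): 3 + 9 = 12
  Event 3 (sale 25): sell min(25,12)=12. stock: 12 - 12 = 0. total_sold = 25
  Event 4 (sale 20): sell min(20,0)=0. stock: 0 - 0 = 0. total_sold = 25
  Event 5 (sale 6): sell min(6,0)=0. stock: 0 - 0 = 0. total_sold = 25
  Event 6 (restock 10): 0 + 10 = 10
  Event 7 (return 7): 10 + 7 = 17
  Event 8 (sale 7): sell min(7,17)=7. stock: 17 - 7 = 10. total_sold = 32
  Event 9 (sale 25): sell min(25,10)=10. stock: 10 - 10 = 0. total_sold = 42
  Event 10 (sale 10): sell min(10,0)=0. stock: 0 - 0 = 0. total_sold = 42
  Event 11 (sale 12): sell min(12,0)=0. stock: 0 - 0 = 0. total_sold = 42
  Event 12 (sale 20): sell min(20,0)=0. stock: 0 - 0 = 0. total_sold = 42
  Event 13 (sale 8): sell min(8,0)=0. stock: 0 - 0 = 0. total_sold = 42
  Event 14 (sale 2): sell min(2,0)=0. stock: 0 - 0 = 0. total_sold = 42
  Event 15 (sale 1): sell min(1,0)=0. stock: 0 - 0 = 0. total_sold = 42
  Event 16 (sale 15): sell min(15,0)=0. stock: 0 - 0 = 0. total_sold = 42
Final: stock = 0, total_sold = 42

First zero at event 3.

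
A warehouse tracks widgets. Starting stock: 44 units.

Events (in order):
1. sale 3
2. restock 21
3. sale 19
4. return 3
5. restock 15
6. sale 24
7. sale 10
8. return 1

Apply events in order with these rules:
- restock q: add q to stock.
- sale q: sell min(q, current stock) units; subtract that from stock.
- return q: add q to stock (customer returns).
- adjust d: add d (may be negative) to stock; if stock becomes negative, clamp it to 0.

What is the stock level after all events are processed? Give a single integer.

Processing events:
Start: stock = 44
  Event 1 (sale 3): sell min(3,44)=3. stock: 44 - 3 = 41. total_sold = 3
  Event 2 (restock 21): 41 + 21 = 62
  Event 3 (sale 19): sell min(19,62)=19. stock: 62 - 19 = 43. total_sold = 22
  Event 4 (return 3): 43 + 3 = 46
  Event 5 (restock 15): 46 + 15 = 61
  Event 6 (sale 24): sell min(24,61)=24. stock: 61 - 24 = 37. total_sold = 46
  Event 7 (sale 10): sell min(10,37)=10. stock: 37 - 10 = 27. total_sold = 56
  Event 8 (return 1): 27 + 1 = 28
Final: stock = 28, total_sold = 56

Answer: 28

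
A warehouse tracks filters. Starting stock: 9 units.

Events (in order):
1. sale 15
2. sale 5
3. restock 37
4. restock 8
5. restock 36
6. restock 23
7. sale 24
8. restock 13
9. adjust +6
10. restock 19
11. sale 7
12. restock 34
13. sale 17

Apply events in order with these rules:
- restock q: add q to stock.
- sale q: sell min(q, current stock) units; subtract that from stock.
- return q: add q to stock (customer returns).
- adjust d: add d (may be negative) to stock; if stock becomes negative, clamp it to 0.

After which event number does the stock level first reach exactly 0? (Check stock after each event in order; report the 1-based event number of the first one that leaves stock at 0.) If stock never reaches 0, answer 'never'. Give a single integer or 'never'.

Processing events:
Start: stock = 9
  Event 1 (sale 15): sell min(15,9)=9. stock: 9 - 9 = 0. total_sold = 9
  Event 2 (sale 5): sell min(5,0)=0. stock: 0 - 0 = 0. total_sold = 9
  Event 3 (restock 37): 0 + 37 = 37
  Event 4 (restock 8): 37 + 8 = 45
  Event 5 (restock 36): 45 + 36 = 81
  Event 6 (restock 23): 81 + 23 = 104
  Event 7 (sale 24): sell min(24,104)=24. stock: 104 - 24 = 80. total_sold = 33
  Event 8 (restock 13): 80 + 13 = 93
  Event 9 (adjust +6): 93 + 6 = 99
  Event 10 (restock 19): 99 + 19 = 118
  Event 11 (sale 7): sell min(7,118)=7. stock: 118 - 7 = 111. total_sold = 40
  Event 12 (restock 34): 111 + 34 = 145
  Event 13 (sale 17): sell min(17,145)=17. stock: 145 - 17 = 128. total_sold = 57
Final: stock = 128, total_sold = 57

First zero at event 1.

Answer: 1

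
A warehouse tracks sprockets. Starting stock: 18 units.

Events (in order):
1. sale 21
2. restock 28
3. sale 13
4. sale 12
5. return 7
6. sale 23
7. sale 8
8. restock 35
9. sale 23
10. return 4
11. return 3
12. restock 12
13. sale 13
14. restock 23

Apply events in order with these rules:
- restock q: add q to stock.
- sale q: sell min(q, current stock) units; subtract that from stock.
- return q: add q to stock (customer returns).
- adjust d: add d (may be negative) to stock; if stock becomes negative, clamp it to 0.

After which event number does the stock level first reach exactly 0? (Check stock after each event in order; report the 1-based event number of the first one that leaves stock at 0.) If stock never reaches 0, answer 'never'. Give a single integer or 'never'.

Answer: 1

Derivation:
Processing events:
Start: stock = 18
  Event 1 (sale 21): sell min(21,18)=18. stock: 18 - 18 = 0. total_sold = 18
  Event 2 (restock 28): 0 + 28 = 28
  Event 3 (sale 13): sell min(13,28)=13. stock: 28 - 13 = 15. total_sold = 31
  Event 4 (sale 12): sell min(12,15)=12. stock: 15 - 12 = 3. total_sold = 43
  Event 5 (return 7): 3 + 7 = 10
  Event 6 (sale 23): sell min(23,10)=10. stock: 10 - 10 = 0. total_sold = 53
  Event 7 (sale 8): sell min(8,0)=0. stock: 0 - 0 = 0. total_sold = 53
  Event 8 (restock 35): 0 + 35 = 35
  Event 9 (sale 23): sell min(23,35)=23. stock: 35 - 23 = 12. total_sold = 76
  Event 10 (return 4): 12 + 4 = 16
  Event 11 (return 3): 16 + 3 = 19
  Event 12 (restock 12): 19 + 12 = 31
  Event 13 (sale 13): sell min(13,31)=13. stock: 31 - 13 = 18. total_sold = 89
  Event 14 (restock 23): 18 + 23 = 41
Final: stock = 41, total_sold = 89

First zero at event 1.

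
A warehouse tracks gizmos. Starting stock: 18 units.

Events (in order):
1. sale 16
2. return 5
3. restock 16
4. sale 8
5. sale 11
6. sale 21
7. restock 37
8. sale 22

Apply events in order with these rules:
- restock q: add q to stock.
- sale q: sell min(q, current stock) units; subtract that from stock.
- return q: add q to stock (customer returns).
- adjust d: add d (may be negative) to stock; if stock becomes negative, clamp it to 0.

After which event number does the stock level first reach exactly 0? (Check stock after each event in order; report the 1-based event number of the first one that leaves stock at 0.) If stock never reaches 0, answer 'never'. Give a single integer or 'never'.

Processing events:
Start: stock = 18
  Event 1 (sale 16): sell min(16,18)=16. stock: 18 - 16 = 2. total_sold = 16
  Event 2 (return 5): 2 + 5 = 7
  Event 3 (restock 16): 7 + 16 = 23
  Event 4 (sale 8): sell min(8,23)=8. stock: 23 - 8 = 15. total_sold = 24
  Event 5 (sale 11): sell min(11,15)=11. stock: 15 - 11 = 4. total_sold = 35
  Event 6 (sale 21): sell min(21,4)=4. stock: 4 - 4 = 0. total_sold = 39
  Event 7 (restock 37): 0 + 37 = 37
  Event 8 (sale 22): sell min(22,37)=22. stock: 37 - 22 = 15. total_sold = 61
Final: stock = 15, total_sold = 61

First zero at event 6.

Answer: 6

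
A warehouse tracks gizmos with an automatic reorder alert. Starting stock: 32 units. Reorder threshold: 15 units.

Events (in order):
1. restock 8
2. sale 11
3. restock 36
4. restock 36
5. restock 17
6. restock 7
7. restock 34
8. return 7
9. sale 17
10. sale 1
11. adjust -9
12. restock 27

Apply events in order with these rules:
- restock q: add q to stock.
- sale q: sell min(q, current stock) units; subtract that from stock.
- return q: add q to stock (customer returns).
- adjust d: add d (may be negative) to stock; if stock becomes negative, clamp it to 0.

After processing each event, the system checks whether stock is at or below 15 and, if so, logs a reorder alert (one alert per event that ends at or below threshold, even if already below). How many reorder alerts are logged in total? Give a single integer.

Answer: 0

Derivation:
Processing events:
Start: stock = 32
  Event 1 (restock 8): 32 + 8 = 40
  Event 2 (sale 11): sell min(11,40)=11. stock: 40 - 11 = 29. total_sold = 11
  Event 3 (restock 36): 29 + 36 = 65
  Event 4 (restock 36): 65 + 36 = 101
  Event 5 (restock 17): 101 + 17 = 118
  Event 6 (restock 7): 118 + 7 = 125
  Event 7 (restock 34): 125 + 34 = 159
  Event 8 (return 7): 159 + 7 = 166
  Event 9 (sale 17): sell min(17,166)=17. stock: 166 - 17 = 149. total_sold = 28
  Event 10 (sale 1): sell min(1,149)=1. stock: 149 - 1 = 148. total_sold = 29
  Event 11 (adjust -9): 148 + -9 = 139
  Event 12 (restock 27): 139 + 27 = 166
Final: stock = 166, total_sold = 29

Checking against threshold 15:
  After event 1: stock=40 > 15
  After event 2: stock=29 > 15
  After event 3: stock=65 > 15
  After event 4: stock=101 > 15
  After event 5: stock=118 > 15
  After event 6: stock=125 > 15
  After event 7: stock=159 > 15
  After event 8: stock=166 > 15
  After event 9: stock=149 > 15
  After event 10: stock=148 > 15
  After event 11: stock=139 > 15
  After event 12: stock=166 > 15
Alert events: []. Count = 0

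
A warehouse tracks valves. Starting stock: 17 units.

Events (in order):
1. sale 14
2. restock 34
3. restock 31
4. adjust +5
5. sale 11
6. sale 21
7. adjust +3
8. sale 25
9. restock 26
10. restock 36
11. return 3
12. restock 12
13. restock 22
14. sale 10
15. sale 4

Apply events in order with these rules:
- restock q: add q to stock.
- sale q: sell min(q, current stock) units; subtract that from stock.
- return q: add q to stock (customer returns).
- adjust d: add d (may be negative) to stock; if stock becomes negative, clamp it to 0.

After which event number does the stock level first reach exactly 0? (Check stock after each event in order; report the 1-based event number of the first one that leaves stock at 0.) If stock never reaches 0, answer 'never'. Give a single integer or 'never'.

Answer: never

Derivation:
Processing events:
Start: stock = 17
  Event 1 (sale 14): sell min(14,17)=14. stock: 17 - 14 = 3. total_sold = 14
  Event 2 (restock 34): 3 + 34 = 37
  Event 3 (restock 31): 37 + 31 = 68
  Event 4 (adjust +5): 68 + 5 = 73
  Event 5 (sale 11): sell min(11,73)=11. stock: 73 - 11 = 62. total_sold = 25
  Event 6 (sale 21): sell min(21,62)=21. stock: 62 - 21 = 41. total_sold = 46
  Event 7 (adjust +3): 41 + 3 = 44
  Event 8 (sale 25): sell min(25,44)=25. stock: 44 - 25 = 19. total_sold = 71
  Event 9 (restock 26): 19 + 26 = 45
  Event 10 (restock 36): 45 + 36 = 81
  Event 11 (return 3): 81 + 3 = 84
  Event 12 (restock 12): 84 + 12 = 96
  Event 13 (restock 22): 96 + 22 = 118
  Event 14 (sale 10): sell min(10,118)=10. stock: 118 - 10 = 108. total_sold = 81
  Event 15 (sale 4): sell min(4,108)=4. stock: 108 - 4 = 104. total_sold = 85
Final: stock = 104, total_sold = 85

Stock never reaches 0.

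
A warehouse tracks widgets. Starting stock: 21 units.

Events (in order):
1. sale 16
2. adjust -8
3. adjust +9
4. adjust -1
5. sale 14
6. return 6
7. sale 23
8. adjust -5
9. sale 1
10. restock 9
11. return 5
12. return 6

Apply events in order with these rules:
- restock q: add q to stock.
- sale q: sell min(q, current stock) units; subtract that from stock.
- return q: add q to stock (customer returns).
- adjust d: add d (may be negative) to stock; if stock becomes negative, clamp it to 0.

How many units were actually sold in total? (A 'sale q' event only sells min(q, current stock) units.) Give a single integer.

Processing events:
Start: stock = 21
  Event 1 (sale 16): sell min(16,21)=16. stock: 21 - 16 = 5. total_sold = 16
  Event 2 (adjust -8): 5 + -8 = 0 (clamped to 0)
  Event 3 (adjust +9): 0 + 9 = 9
  Event 4 (adjust -1): 9 + -1 = 8
  Event 5 (sale 14): sell min(14,8)=8. stock: 8 - 8 = 0. total_sold = 24
  Event 6 (return 6): 0 + 6 = 6
  Event 7 (sale 23): sell min(23,6)=6. stock: 6 - 6 = 0. total_sold = 30
  Event 8 (adjust -5): 0 + -5 = 0 (clamped to 0)
  Event 9 (sale 1): sell min(1,0)=0. stock: 0 - 0 = 0. total_sold = 30
  Event 10 (restock 9): 0 + 9 = 9
  Event 11 (return 5): 9 + 5 = 14
  Event 12 (return 6): 14 + 6 = 20
Final: stock = 20, total_sold = 30

Answer: 30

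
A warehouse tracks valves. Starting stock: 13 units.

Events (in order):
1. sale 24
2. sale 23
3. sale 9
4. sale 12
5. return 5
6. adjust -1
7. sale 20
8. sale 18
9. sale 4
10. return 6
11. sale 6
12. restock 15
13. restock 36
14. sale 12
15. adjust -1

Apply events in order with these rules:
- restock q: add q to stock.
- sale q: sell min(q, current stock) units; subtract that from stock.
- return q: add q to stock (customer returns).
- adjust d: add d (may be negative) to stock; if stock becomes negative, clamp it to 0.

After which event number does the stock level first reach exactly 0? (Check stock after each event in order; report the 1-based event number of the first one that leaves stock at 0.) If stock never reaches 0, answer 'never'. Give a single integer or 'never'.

Processing events:
Start: stock = 13
  Event 1 (sale 24): sell min(24,13)=13. stock: 13 - 13 = 0. total_sold = 13
  Event 2 (sale 23): sell min(23,0)=0. stock: 0 - 0 = 0. total_sold = 13
  Event 3 (sale 9): sell min(9,0)=0. stock: 0 - 0 = 0. total_sold = 13
  Event 4 (sale 12): sell min(12,0)=0. stock: 0 - 0 = 0. total_sold = 13
  Event 5 (return 5): 0 + 5 = 5
  Event 6 (adjust -1): 5 + -1 = 4
  Event 7 (sale 20): sell min(20,4)=4. stock: 4 - 4 = 0. total_sold = 17
  Event 8 (sale 18): sell min(18,0)=0. stock: 0 - 0 = 0. total_sold = 17
  Event 9 (sale 4): sell min(4,0)=0. stock: 0 - 0 = 0. total_sold = 17
  Event 10 (return 6): 0 + 6 = 6
  Event 11 (sale 6): sell min(6,6)=6. stock: 6 - 6 = 0. total_sold = 23
  Event 12 (restock 15): 0 + 15 = 15
  Event 13 (restock 36): 15 + 36 = 51
  Event 14 (sale 12): sell min(12,51)=12. stock: 51 - 12 = 39. total_sold = 35
  Event 15 (adjust -1): 39 + -1 = 38
Final: stock = 38, total_sold = 35

First zero at event 1.

Answer: 1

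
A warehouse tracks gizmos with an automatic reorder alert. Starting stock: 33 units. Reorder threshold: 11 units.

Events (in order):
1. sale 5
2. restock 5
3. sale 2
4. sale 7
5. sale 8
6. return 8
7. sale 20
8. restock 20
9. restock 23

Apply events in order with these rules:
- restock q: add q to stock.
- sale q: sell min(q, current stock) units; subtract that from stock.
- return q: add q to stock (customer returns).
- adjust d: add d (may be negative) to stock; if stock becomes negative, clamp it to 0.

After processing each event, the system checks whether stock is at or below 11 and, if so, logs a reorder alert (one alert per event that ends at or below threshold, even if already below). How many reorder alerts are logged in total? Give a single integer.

Answer: 1

Derivation:
Processing events:
Start: stock = 33
  Event 1 (sale 5): sell min(5,33)=5. stock: 33 - 5 = 28. total_sold = 5
  Event 2 (restock 5): 28 + 5 = 33
  Event 3 (sale 2): sell min(2,33)=2. stock: 33 - 2 = 31. total_sold = 7
  Event 4 (sale 7): sell min(7,31)=7. stock: 31 - 7 = 24. total_sold = 14
  Event 5 (sale 8): sell min(8,24)=8. stock: 24 - 8 = 16. total_sold = 22
  Event 6 (return 8): 16 + 8 = 24
  Event 7 (sale 20): sell min(20,24)=20. stock: 24 - 20 = 4. total_sold = 42
  Event 8 (restock 20): 4 + 20 = 24
  Event 9 (restock 23): 24 + 23 = 47
Final: stock = 47, total_sold = 42

Checking against threshold 11:
  After event 1: stock=28 > 11
  After event 2: stock=33 > 11
  After event 3: stock=31 > 11
  After event 4: stock=24 > 11
  After event 5: stock=16 > 11
  After event 6: stock=24 > 11
  After event 7: stock=4 <= 11 -> ALERT
  After event 8: stock=24 > 11
  After event 9: stock=47 > 11
Alert events: [7]. Count = 1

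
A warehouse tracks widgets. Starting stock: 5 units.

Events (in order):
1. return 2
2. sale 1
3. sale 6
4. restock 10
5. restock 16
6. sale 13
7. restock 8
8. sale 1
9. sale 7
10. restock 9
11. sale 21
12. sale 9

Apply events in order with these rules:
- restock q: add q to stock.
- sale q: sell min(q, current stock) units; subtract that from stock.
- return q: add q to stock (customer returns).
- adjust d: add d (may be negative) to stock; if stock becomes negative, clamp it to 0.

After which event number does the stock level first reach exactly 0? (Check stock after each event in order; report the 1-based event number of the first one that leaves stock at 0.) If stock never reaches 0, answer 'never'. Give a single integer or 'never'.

Answer: 3

Derivation:
Processing events:
Start: stock = 5
  Event 1 (return 2): 5 + 2 = 7
  Event 2 (sale 1): sell min(1,7)=1. stock: 7 - 1 = 6. total_sold = 1
  Event 3 (sale 6): sell min(6,6)=6. stock: 6 - 6 = 0. total_sold = 7
  Event 4 (restock 10): 0 + 10 = 10
  Event 5 (restock 16): 10 + 16 = 26
  Event 6 (sale 13): sell min(13,26)=13. stock: 26 - 13 = 13. total_sold = 20
  Event 7 (restock 8): 13 + 8 = 21
  Event 8 (sale 1): sell min(1,21)=1. stock: 21 - 1 = 20. total_sold = 21
  Event 9 (sale 7): sell min(7,20)=7. stock: 20 - 7 = 13. total_sold = 28
  Event 10 (restock 9): 13 + 9 = 22
  Event 11 (sale 21): sell min(21,22)=21. stock: 22 - 21 = 1. total_sold = 49
  Event 12 (sale 9): sell min(9,1)=1. stock: 1 - 1 = 0. total_sold = 50
Final: stock = 0, total_sold = 50

First zero at event 3.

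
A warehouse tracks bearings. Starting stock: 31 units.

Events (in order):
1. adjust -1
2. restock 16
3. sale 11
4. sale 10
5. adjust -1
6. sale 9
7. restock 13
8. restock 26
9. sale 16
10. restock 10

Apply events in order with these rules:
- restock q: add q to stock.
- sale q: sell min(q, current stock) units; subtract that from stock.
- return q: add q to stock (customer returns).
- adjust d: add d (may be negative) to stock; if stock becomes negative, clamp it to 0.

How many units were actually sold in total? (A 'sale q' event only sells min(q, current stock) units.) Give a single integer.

Processing events:
Start: stock = 31
  Event 1 (adjust -1): 31 + -1 = 30
  Event 2 (restock 16): 30 + 16 = 46
  Event 3 (sale 11): sell min(11,46)=11. stock: 46 - 11 = 35. total_sold = 11
  Event 4 (sale 10): sell min(10,35)=10. stock: 35 - 10 = 25. total_sold = 21
  Event 5 (adjust -1): 25 + -1 = 24
  Event 6 (sale 9): sell min(9,24)=9. stock: 24 - 9 = 15. total_sold = 30
  Event 7 (restock 13): 15 + 13 = 28
  Event 8 (restock 26): 28 + 26 = 54
  Event 9 (sale 16): sell min(16,54)=16. stock: 54 - 16 = 38. total_sold = 46
  Event 10 (restock 10): 38 + 10 = 48
Final: stock = 48, total_sold = 46

Answer: 46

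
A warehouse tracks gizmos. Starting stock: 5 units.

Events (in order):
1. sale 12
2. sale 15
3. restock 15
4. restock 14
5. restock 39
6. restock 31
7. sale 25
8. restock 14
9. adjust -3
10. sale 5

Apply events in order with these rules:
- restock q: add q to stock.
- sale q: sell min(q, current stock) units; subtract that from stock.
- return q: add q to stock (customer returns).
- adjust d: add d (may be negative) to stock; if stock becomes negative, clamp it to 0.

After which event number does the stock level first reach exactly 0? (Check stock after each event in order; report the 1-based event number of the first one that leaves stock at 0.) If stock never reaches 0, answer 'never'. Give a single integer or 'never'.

Processing events:
Start: stock = 5
  Event 1 (sale 12): sell min(12,5)=5. stock: 5 - 5 = 0. total_sold = 5
  Event 2 (sale 15): sell min(15,0)=0. stock: 0 - 0 = 0. total_sold = 5
  Event 3 (restock 15): 0 + 15 = 15
  Event 4 (restock 14): 15 + 14 = 29
  Event 5 (restock 39): 29 + 39 = 68
  Event 6 (restock 31): 68 + 31 = 99
  Event 7 (sale 25): sell min(25,99)=25. stock: 99 - 25 = 74. total_sold = 30
  Event 8 (restock 14): 74 + 14 = 88
  Event 9 (adjust -3): 88 + -3 = 85
  Event 10 (sale 5): sell min(5,85)=5. stock: 85 - 5 = 80. total_sold = 35
Final: stock = 80, total_sold = 35

First zero at event 1.

Answer: 1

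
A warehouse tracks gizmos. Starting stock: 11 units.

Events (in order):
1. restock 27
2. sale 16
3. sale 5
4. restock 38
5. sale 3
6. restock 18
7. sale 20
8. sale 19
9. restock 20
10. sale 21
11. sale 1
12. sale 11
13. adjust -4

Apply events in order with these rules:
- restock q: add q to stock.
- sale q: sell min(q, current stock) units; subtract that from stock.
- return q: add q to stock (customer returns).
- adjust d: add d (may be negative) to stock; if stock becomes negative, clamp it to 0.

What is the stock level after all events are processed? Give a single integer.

Processing events:
Start: stock = 11
  Event 1 (restock 27): 11 + 27 = 38
  Event 2 (sale 16): sell min(16,38)=16. stock: 38 - 16 = 22. total_sold = 16
  Event 3 (sale 5): sell min(5,22)=5. stock: 22 - 5 = 17. total_sold = 21
  Event 4 (restock 38): 17 + 38 = 55
  Event 5 (sale 3): sell min(3,55)=3. stock: 55 - 3 = 52. total_sold = 24
  Event 6 (restock 18): 52 + 18 = 70
  Event 7 (sale 20): sell min(20,70)=20. stock: 70 - 20 = 50. total_sold = 44
  Event 8 (sale 19): sell min(19,50)=19. stock: 50 - 19 = 31. total_sold = 63
  Event 9 (restock 20): 31 + 20 = 51
  Event 10 (sale 21): sell min(21,51)=21. stock: 51 - 21 = 30. total_sold = 84
  Event 11 (sale 1): sell min(1,30)=1. stock: 30 - 1 = 29. total_sold = 85
  Event 12 (sale 11): sell min(11,29)=11. stock: 29 - 11 = 18. total_sold = 96
  Event 13 (adjust -4): 18 + -4 = 14
Final: stock = 14, total_sold = 96

Answer: 14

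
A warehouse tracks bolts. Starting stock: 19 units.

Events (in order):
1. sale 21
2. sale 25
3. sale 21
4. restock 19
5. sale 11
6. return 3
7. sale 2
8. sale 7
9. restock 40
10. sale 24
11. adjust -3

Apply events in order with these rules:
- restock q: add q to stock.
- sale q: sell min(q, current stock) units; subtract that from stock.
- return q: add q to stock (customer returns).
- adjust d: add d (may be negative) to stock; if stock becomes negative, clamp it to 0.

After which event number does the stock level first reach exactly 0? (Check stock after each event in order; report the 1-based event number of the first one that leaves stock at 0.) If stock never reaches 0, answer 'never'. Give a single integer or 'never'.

Processing events:
Start: stock = 19
  Event 1 (sale 21): sell min(21,19)=19. stock: 19 - 19 = 0. total_sold = 19
  Event 2 (sale 25): sell min(25,0)=0. stock: 0 - 0 = 0. total_sold = 19
  Event 3 (sale 21): sell min(21,0)=0. stock: 0 - 0 = 0. total_sold = 19
  Event 4 (restock 19): 0 + 19 = 19
  Event 5 (sale 11): sell min(11,19)=11. stock: 19 - 11 = 8. total_sold = 30
  Event 6 (return 3): 8 + 3 = 11
  Event 7 (sale 2): sell min(2,11)=2. stock: 11 - 2 = 9. total_sold = 32
  Event 8 (sale 7): sell min(7,9)=7. stock: 9 - 7 = 2. total_sold = 39
  Event 9 (restock 40): 2 + 40 = 42
  Event 10 (sale 24): sell min(24,42)=24. stock: 42 - 24 = 18. total_sold = 63
  Event 11 (adjust -3): 18 + -3 = 15
Final: stock = 15, total_sold = 63

First zero at event 1.

Answer: 1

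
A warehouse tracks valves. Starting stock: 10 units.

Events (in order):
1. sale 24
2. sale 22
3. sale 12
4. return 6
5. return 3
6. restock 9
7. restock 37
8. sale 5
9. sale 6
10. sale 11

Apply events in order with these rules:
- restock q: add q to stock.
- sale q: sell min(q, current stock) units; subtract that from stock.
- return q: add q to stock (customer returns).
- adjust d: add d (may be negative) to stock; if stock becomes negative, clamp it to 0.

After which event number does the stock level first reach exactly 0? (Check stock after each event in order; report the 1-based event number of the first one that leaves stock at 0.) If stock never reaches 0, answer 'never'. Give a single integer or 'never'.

Processing events:
Start: stock = 10
  Event 1 (sale 24): sell min(24,10)=10. stock: 10 - 10 = 0. total_sold = 10
  Event 2 (sale 22): sell min(22,0)=0. stock: 0 - 0 = 0. total_sold = 10
  Event 3 (sale 12): sell min(12,0)=0. stock: 0 - 0 = 0. total_sold = 10
  Event 4 (return 6): 0 + 6 = 6
  Event 5 (return 3): 6 + 3 = 9
  Event 6 (restock 9): 9 + 9 = 18
  Event 7 (restock 37): 18 + 37 = 55
  Event 8 (sale 5): sell min(5,55)=5. stock: 55 - 5 = 50. total_sold = 15
  Event 9 (sale 6): sell min(6,50)=6. stock: 50 - 6 = 44. total_sold = 21
  Event 10 (sale 11): sell min(11,44)=11. stock: 44 - 11 = 33. total_sold = 32
Final: stock = 33, total_sold = 32

First zero at event 1.

Answer: 1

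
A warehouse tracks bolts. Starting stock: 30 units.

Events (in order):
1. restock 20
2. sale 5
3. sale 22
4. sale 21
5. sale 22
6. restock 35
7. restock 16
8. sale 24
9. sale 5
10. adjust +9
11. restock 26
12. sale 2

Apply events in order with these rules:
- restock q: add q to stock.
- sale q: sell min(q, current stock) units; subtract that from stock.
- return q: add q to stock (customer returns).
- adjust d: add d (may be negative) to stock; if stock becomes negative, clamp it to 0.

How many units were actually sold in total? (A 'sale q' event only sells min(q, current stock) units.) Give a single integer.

Answer: 81

Derivation:
Processing events:
Start: stock = 30
  Event 1 (restock 20): 30 + 20 = 50
  Event 2 (sale 5): sell min(5,50)=5. stock: 50 - 5 = 45. total_sold = 5
  Event 3 (sale 22): sell min(22,45)=22. stock: 45 - 22 = 23. total_sold = 27
  Event 4 (sale 21): sell min(21,23)=21. stock: 23 - 21 = 2. total_sold = 48
  Event 5 (sale 22): sell min(22,2)=2. stock: 2 - 2 = 0. total_sold = 50
  Event 6 (restock 35): 0 + 35 = 35
  Event 7 (restock 16): 35 + 16 = 51
  Event 8 (sale 24): sell min(24,51)=24. stock: 51 - 24 = 27. total_sold = 74
  Event 9 (sale 5): sell min(5,27)=5. stock: 27 - 5 = 22. total_sold = 79
  Event 10 (adjust +9): 22 + 9 = 31
  Event 11 (restock 26): 31 + 26 = 57
  Event 12 (sale 2): sell min(2,57)=2. stock: 57 - 2 = 55. total_sold = 81
Final: stock = 55, total_sold = 81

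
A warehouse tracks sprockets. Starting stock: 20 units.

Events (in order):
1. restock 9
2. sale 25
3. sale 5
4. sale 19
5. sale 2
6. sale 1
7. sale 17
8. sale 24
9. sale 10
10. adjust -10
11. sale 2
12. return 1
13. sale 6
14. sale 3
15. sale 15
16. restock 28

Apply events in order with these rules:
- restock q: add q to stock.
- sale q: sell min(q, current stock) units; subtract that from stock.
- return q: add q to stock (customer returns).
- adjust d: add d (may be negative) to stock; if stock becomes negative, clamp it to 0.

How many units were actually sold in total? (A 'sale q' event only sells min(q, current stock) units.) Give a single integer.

Processing events:
Start: stock = 20
  Event 1 (restock 9): 20 + 9 = 29
  Event 2 (sale 25): sell min(25,29)=25. stock: 29 - 25 = 4. total_sold = 25
  Event 3 (sale 5): sell min(5,4)=4. stock: 4 - 4 = 0. total_sold = 29
  Event 4 (sale 19): sell min(19,0)=0. stock: 0 - 0 = 0. total_sold = 29
  Event 5 (sale 2): sell min(2,0)=0. stock: 0 - 0 = 0. total_sold = 29
  Event 6 (sale 1): sell min(1,0)=0. stock: 0 - 0 = 0. total_sold = 29
  Event 7 (sale 17): sell min(17,0)=0. stock: 0 - 0 = 0. total_sold = 29
  Event 8 (sale 24): sell min(24,0)=0. stock: 0 - 0 = 0. total_sold = 29
  Event 9 (sale 10): sell min(10,0)=0. stock: 0 - 0 = 0. total_sold = 29
  Event 10 (adjust -10): 0 + -10 = 0 (clamped to 0)
  Event 11 (sale 2): sell min(2,0)=0. stock: 0 - 0 = 0. total_sold = 29
  Event 12 (return 1): 0 + 1 = 1
  Event 13 (sale 6): sell min(6,1)=1. stock: 1 - 1 = 0. total_sold = 30
  Event 14 (sale 3): sell min(3,0)=0. stock: 0 - 0 = 0. total_sold = 30
  Event 15 (sale 15): sell min(15,0)=0. stock: 0 - 0 = 0. total_sold = 30
  Event 16 (restock 28): 0 + 28 = 28
Final: stock = 28, total_sold = 30

Answer: 30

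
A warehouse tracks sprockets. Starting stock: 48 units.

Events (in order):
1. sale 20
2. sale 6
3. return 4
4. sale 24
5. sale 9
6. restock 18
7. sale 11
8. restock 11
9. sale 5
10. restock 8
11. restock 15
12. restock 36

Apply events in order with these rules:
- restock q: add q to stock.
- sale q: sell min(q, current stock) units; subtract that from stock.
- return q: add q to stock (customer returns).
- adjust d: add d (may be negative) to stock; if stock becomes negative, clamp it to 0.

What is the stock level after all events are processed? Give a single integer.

Answer: 72

Derivation:
Processing events:
Start: stock = 48
  Event 1 (sale 20): sell min(20,48)=20. stock: 48 - 20 = 28. total_sold = 20
  Event 2 (sale 6): sell min(6,28)=6. stock: 28 - 6 = 22. total_sold = 26
  Event 3 (return 4): 22 + 4 = 26
  Event 4 (sale 24): sell min(24,26)=24. stock: 26 - 24 = 2. total_sold = 50
  Event 5 (sale 9): sell min(9,2)=2. stock: 2 - 2 = 0. total_sold = 52
  Event 6 (restock 18): 0 + 18 = 18
  Event 7 (sale 11): sell min(11,18)=11. stock: 18 - 11 = 7. total_sold = 63
  Event 8 (restock 11): 7 + 11 = 18
  Event 9 (sale 5): sell min(5,18)=5. stock: 18 - 5 = 13. total_sold = 68
  Event 10 (restock 8): 13 + 8 = 21
  Event 11 (restock 15): 21 + 15 = 36
  Event 12 (restock 36): 36 + 36 = 72
Final: stock = 72, total_sold = 68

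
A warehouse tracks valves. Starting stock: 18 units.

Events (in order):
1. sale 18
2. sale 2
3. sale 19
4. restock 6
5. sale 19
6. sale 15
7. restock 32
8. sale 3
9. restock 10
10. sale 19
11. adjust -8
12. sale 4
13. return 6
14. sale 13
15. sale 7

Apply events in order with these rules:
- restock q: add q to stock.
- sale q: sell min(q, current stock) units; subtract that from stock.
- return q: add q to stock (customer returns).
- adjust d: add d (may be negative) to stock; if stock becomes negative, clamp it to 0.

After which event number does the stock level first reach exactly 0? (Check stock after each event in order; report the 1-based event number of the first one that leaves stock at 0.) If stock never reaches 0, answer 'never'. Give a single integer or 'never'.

Processing events:
Start: stock = 18
  Event 1 (sale 18): sell min(18,18)=18. stock: 18 - 18 = 0. total_sold = 18
  Event 2 (sale 2): sell min(2,0)=0. stock: 0 - 0 = 0. total_sold = 18
  Event 3 (sale 19): sell min(19,0)=0. stock: 0 - 0 = 0. total_sold = 18
  Event 4 (restock 6): 0 + 6 = 6
  Event 5 (sale 19): sell min(19,6)=6. stock: 6 - 6 = 0. total_sold = 24
  Event 6 (sale 15): sell min(15,0)=0. stock: 0 - 0 = 0. total_sold = 24
  Event 7 (restock 32): 0 + 32 = 32
  Event 8 (sale 3): sell min(3,32)=3. stock: 32 - 3 = 29. total_sold = 27
  Event 9 (restock 10): 29 + 10 = 39
  Event 10 (sale 19): sell min(19,39)=19. stock: 39 - 19 = 20. total_sold = 46
  Event 11 (adjust -8): 20 + -8 = 12
  Event 12 (sale 4): sell min(4,12)=4. stock: 12 - 4 = 8. total_sold = 50
  Event 13 (return 6): 8 + 6 = 14
  Event 14 (sale 13): sell min(13,14)=13. stock: 14 - 13 = 1. total_sold = 63
  Event 15 (sale 7): sell min(7,1)=1. stock: 1 - 1 = 0. total_sold = 64
Final: stock = 0, total_sold = 64

First zero at event 1.

Answer: 1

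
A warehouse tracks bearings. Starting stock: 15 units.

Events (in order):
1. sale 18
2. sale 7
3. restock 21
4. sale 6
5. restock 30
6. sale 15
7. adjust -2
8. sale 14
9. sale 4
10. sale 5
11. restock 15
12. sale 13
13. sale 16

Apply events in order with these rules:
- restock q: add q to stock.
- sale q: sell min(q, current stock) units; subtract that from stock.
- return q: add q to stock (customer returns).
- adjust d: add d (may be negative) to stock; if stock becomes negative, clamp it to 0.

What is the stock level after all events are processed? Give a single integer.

Answer: 0

Derivation:
Processing events:
Start: stock = 15
  Event 1 (sale 18): sell min(18,15)=15. stock: 15 - 15 = 0. total_sold = 15
  Event 2 (sale 7): sell min(7,0)=0. stock: 0 - 0 = 0. total_sold = 15
  Event 3 (restock 21): 0 + 21 = 21
  Event 4 (sale 6): sell min(6,21)=6. stock: 21 - 6 = 15. total_sold = 21
  Event 5 (restock 30): 15 + 30 = 45
  Event 6 (sale 15): sell min(15,45)=15. stock: 45 - 15 = 30. total_sold = 36
  Event 7 (adjust -2): 30 + -2 = 28
  Event 8 (sale 14): sell min(14,28)=14. stock: 28 - 14 = 14. total_sold = 50
  Event 9 (sale 4): sell min(4,14)=4. stock: 14 - 4 = 10. total_sold = 54
  Event 10 (sale 5): sell min(5,10)=5. stock: 10 - 5 = 5. total_sold = 59
  Event 11 (restock 15): 5 + 15 = 20
  Event 12 (sale 13): sell min(13,20)=13. stock: 20 - 13 = 7. total_sold = 72
  Event 13 (sale 16): sell min(16,7)=7. stock: 7 - 7 = 0. total_sold = 79
Final: stock = 0, total_sold = 79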